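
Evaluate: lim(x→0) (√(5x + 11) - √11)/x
This is a standard limit.

Factor or rationalize the expression:
  lim(x→0) (√(5x + 11) - √11)/x = 5·sqrt(11)/22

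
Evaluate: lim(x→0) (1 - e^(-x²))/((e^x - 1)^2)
This is a 0/0 indeterminate form.

Apply L'Hôpital's rule: differentiate numerator and denominator separately.
  f(x) = 1 - e^(-x^2)   ⇒   f'(x) = 2·x·e^(-x^2)
  g(x) = (e^(x) - 1)^2   ⇒   g'(x) = 2·(e^(x) - 1)·e^(x)
  lim(x→0) f'(x)/g'(x) = lim(x→0) (2·x·e^(-x^2))/(2·(e^(x) - 1)·e^(x))
  = 1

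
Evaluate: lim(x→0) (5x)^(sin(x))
This is an exponential indeterminate form.

For exponential indeterminate forms, take the natural log:
  Let L = lim(x→0) (5x)^(sin(x))
  Then ln(L) = lim(x→0) [exponent × ln(base)]
  Evaluate using L'Hôpital or standard limits, then exponentiate.
  L = 1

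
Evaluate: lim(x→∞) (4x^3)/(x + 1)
This is an ∞/∞ indeterminate form.

Apply L'Hôpital's rule: differentiate numerator and denominator separately.
  f(x) = 4·x^3   ⇒   f'(x) = 12·x^2
  g(x) = x + 1   ⇒   g'(x) = 1
  lim(x→∞) f'(x)/g'(x) = lim(x→∞) (12·x^2)/(1)
  = ∞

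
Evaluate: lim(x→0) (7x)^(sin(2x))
This is an exponential indeterminate form.

For exponential indeterminate forms, take the natural log:
  Let L = lim(x→0) (7x)^(sin(2x))
  Then ln(L) = lim(x→0) [exponent × ln(base)]
  Evaluate using L'Hôpital or standard limits, then exponentiate.
  L = 1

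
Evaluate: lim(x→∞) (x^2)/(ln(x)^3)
This is an ∞/∞ indeterminate form.

Apply L'Hôpital's rule: differentiate numerator and denominator separately.
  f(x) = x^2   ⇒   f'(x) = 2·x
  g(x) = ln(x)^3   ⇒   g'(x) = 3·ln(x)^2/x
  lim(x→∞) f'(x)/g'(x) = lim(x→∞) (2·x)/(3·ln(x)^2/x)
  = ∞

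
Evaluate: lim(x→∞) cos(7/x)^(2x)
This is an exponential indeterminate form.

For exponential indeterminate forms, take the natural log:
  Let L = lim(x→∞) cos(7/x)^(2x)
  Then ln(L) = lim(x→∞) [exponent × ln(base)]
  Evaluate using L'Hôpital or standard limits, then exponentiate.
  L = 1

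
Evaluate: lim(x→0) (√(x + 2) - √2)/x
This is a standard limit.

Factor or rationalize the expression:
  lim(x→0) (√(x + 2) - √2)/x = sqrt(2)/4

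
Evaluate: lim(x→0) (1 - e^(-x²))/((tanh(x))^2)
This is a 0/0 indeterminate form.

Apply L'Hôpital's rule: differentiate numerator and denominator separately.
  f(x) = 1 - e^(-x^2)   ⇒   f'(x) = 2·x·e^(-x^2)
  g(x) = tanh(x)^2   ⇒   g'(x) = (2 - 2·tanh(x)^2)·tanh(x)
  lim(x→0) f'(x)/g'(x) = lim(x→0) (2·x·e^(-x^2))/((2 - 2·tanh(x)^2)·tanh(x))
  = 1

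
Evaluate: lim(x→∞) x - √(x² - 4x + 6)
This is an ∞-∞ indeterminate form.

Combine fractions or rationalize to convert ∞-∞ to 0/0 form:
  lim(x→∞) x - √(x² - 4x + 6) = 2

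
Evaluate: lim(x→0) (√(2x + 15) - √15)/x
This is a standard limit.

Factor or rationalize the expression:
  lim(x→0) (√(2x + 15) - √15)/x = sqrt(15)/15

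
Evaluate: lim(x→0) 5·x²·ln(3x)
This is a 0·∞ indeterminate form.

Rewrite 0·∞ as a quotient (0/0 or ∞/∞ form), then apply L'Hôpital's rule:
  lim(x→0) 5·x²·ln(3x) = 0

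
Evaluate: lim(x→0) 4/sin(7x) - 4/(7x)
This is an ∞-∞ indeterminate form.

Combine fractions or rationalize to convert ∞-∞ to 0/0 form:
  lim(x→0) 4/sin(7x) - 4/(7x) = 0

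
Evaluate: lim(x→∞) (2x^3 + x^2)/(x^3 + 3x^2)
This is an ∞/∞ indeterminate form.

Apply L'Hôpital's rule: differentiate numerator and denominator separately.
  f(x) = 2·x^3 + x^2   ⇒   f'(x) = 6·x^2 + 2·x
  g(x) = x^3 + 3·x^2   ⇒   g'(x) = 3·x^2 + 6·x
  lim(x→∞) f'(x)/g'(x) = lim(x→∞) (6·x^2 + 2·x)/(3·x^2 + 6·x)
  = 2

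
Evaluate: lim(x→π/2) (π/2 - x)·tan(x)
This is a 0·∞ indeterminate form.

Rewrite 0·∞ as a quotient (0/0 or ∞/∞ form), then apply L'Hôpital's rule:
  lim(x→π/2) (π/2 - x)·tan(x) = 1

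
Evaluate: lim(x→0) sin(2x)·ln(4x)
This is a 0·∞ indeterminate form.

Rewrite 0·∞ as a quotient (0/0 or ∞/∞ form), then apply L'Hôpital's rule:
  lim(x→0) sin(2x)·ln(4x) = 0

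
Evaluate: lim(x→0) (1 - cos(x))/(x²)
This is a 0/0 indeterminate form.

Apply L'Hôpital's rule: differentiate numerator and denominator separately.
  f(x) = 1 - cos(x)   ⇒   f'(x) = sin(x)
  g(x) = x^2   ⇒   g'(x) = 2·x
  lim(x→0) f'(x)/g'(x) = lim(x→0) (sin(x))/(2·x)
  = 1/2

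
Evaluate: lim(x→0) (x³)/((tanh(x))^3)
This is a 0/0 indeterminate form.

Apply L'Hôpital's rule: differentiate numerator and denominator separately.
  f(x) = x^3   ⇒   f'(x) = 3·x^2
  g(x) = tanh(x)^3   ⇒   g'(x) = (3 - 3·tanh(x)^2)·tanh(x)^2
  lim(x→0) f'(x)/g'(x) = lim(x→0) (3·x^2)/((3 - 3·tanh(x)^2)·tanh(x)^2)
  = 1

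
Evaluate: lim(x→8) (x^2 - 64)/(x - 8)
This is a standard limit.

Factor or rationalize the expression:
  lim(x→8) (x^2 - 64)/(x - 8) = 16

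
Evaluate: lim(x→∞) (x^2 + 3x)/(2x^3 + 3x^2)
This is an ∞/∞ indeterminate form.

Apply L'Hôpital's rule: differentiate numerator and denominator separately.
  f(x) = x^2 + 3·x   ⇒   f'(x) = 2·x + 3
  g(x) = 2·x^3 + 3·x^2   ⇒   g'(x) = 6·x^2 + 6·x
  lim(x→∞) f'(x)/g'(x) = lim(x→∞) (2·x + 3)/(6·x^2 + 6·x)
  = 0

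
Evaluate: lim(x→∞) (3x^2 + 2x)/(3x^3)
This is an ∞/∞ indeterminate form.

Apply L'Hôpital's rule: differentiate numerator and denominator separately.
  f(x) = 3·x^2 + 2·x   ⇒   f'(x) = 6·x + 2
  g(x) = 3·x^3   ⇒   g'(x) = 9·x^2
  lim(x→∞) f'(x)/g'(x) = lim(x→∞) (6·x + 2)/(9·x^2)
  = 0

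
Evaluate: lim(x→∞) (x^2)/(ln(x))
This is an ∞/∞ indeterminate form.

Apply L'Hôpital's rule: differentiate numerator and denominator separately.
  f(x) = x^2   ⇒   f'(x) = 2·x
  g(x) = ln(x)   ⇒   g'(x) = 1/x
  lim(x→∞) f'(x)/g'(x) = lim(x→∞) (2·x)/(1/x)
  = ∞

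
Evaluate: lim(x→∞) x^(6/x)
This is an exponential indeterminate form.

For exponential indeterminate forms, take the natural log:
  Let L = lim(x→∞) x^(6/x)
  Then ln(L) = lim(x→∞) [exponent × ln(base)]
  Evaluate using L'Hôpital or standard limits, then exponentiate.
  L = 1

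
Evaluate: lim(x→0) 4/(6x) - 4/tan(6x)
This is an ∞-∞ indeterminate form.

Combine fractions or rationalize to convert ∞-∞ to 0/0 form:
  lim(x→0) 4/(6x) - 4/tan(6x) = 0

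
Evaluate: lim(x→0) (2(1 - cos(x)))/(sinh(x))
This is a 0/0 indeterminate form.

Apply L'Hôpital's rule: differentiate numerator and denominator separately.
  f(x) = 2 - 2·cos(x)   ⇒   f'(x) = 2·sin(x)
  g(x) = sinh(x)   ⇒   g'(x) = cosh(x)
  lim(x→0) f'(x)/g'(x) = lim(x→0) (2·sin(x))/(cosh(x))
  = 0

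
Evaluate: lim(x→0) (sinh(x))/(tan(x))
This is a 0/0 indeterminate form.

Apply L'Hôpital's rule: differentiate numerator and denominator separately.
  f(x) = sinh(x)   ⇒   f'(x) = cosh(x)
  g(x) = tan(x)   ⇒   g'(x) = tan(x)^2 + 1
  lim(x→0) f'(x)/g'(x) = lim(x→0) (cosh(x))/(tan(x)^2 + 1)
  = 1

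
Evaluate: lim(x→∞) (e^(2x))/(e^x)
This is an ∞/∞ indeterminate form.

Apply L'Hôpital's rule: differentiate numerator and denominator separately.
  f(x) = e^(2·x)   ⇒   f'(x) = 2·e^(2·x)
  g(x) = e^(x)   ⇒   g'(x) = e^(x)
  lim(x→∞) f'(x)/g'(x) = lim(x→∞) (2·e^(2·x))/(e^(x))
  = ∞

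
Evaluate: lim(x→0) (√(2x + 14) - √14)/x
This is a standard limit.

Factor or rationalize the expression:
  lim(x→0) (√(2x + 14) - √14)/x = sqrt(14)/14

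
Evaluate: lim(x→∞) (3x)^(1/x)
This is an exponential indeterminate form.

For exponential indeterminate forms, take the natural log:
  Let L = lim(x→∞) (3x)^(1/x)
  Then ln(L) = lim(x→∞) [exponent × ln(base)]
  Evaluate using L'Hôpital or standard limits, then exponentiate.
  L = 1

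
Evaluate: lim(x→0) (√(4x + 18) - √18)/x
This is a standard limit.

Factor or rationalize the expression:
  lim(x→0) (√(4x + 18) - √18)/x = sqrt(2)/3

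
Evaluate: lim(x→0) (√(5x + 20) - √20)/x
This is a standard limit.

Factor or rationalize the expression:
  lim(x→0) (√(5x + 20) - √20)/x = sqrt(5)/4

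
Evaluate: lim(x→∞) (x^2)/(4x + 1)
This is an ∞/∞ indeterminate form.

Apply L'Hôpital's rule: differentiate numerator and denominator separately.
  f(x) = x^2   ⇒   f'(x) = 2·x
  g(x) = 4·x + 1   ⇒   g'(x) = 4
  lim(x→∞) f'(x)/g'(x) = lim(x→∞) (2·x)/(4)
  = ∞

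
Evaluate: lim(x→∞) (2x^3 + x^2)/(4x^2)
This is an ∞/∞ indeterminate form.

Apply L'Hôpital's rule: differentiate numerator and denominator separately.
  f(x) = 2·x^3 + x^2   ⇒   f'(x) = 6·x^2 + 2·x
  g(x) = 4·x^2   ⇒   g'(x) = 8·x
  lim(x→∞) f'(x)/g'(x) = lim(x→∞) (6·x^2 + 2·x)/(8·x)
  = ∞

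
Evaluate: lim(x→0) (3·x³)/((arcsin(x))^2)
This is a 0/0 indeterminate form.

Apply L'Hôpital's rule: differentiate numerator and denominator separately.
  f(x) = 3·x^3   ⇒   f'(x) = 9·x^2
  g(x) = asin(x)^2   ⇒   g'(x) = 2·asin(x)/sqrt(1 - x^2)
  lim(x→0) f'(x)/g'(x) = lim(x→0) (9·x^2)/(2·asin(x)/sqrt(1 - x^2))
  = 0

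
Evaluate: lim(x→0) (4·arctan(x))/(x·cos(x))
This is a 0/0 indeterminate form.

Apply L'Hôpital's rule: differentiate numerator and denominator separately.
  f(x) = 4·atan(x)   ⇒   f'(x) = 4/(x^2 + 1)
  g(x) = x·cos(x)   ⇒   g'(x) = -x·sin(x) + cos(x)
  lim(x→0) f'(x)/g'(x) = lim(x→0) (4/(x^2 + 1))/(-x·sin(x) + cos(x))
  = 4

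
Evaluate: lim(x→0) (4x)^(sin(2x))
This is an exponential indeterminate form.

For exponential indeterminate forms, take the natural log:
  Let L = lim(x→0) (4x)^(sin(2x))
  Then ln(L) = lim(x→0) [exponent × ln(base)]
  Evaluate using L'Hôpital or standard limits, then exponentiate.
  L = 1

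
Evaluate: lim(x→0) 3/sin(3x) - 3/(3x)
This is an ∞-∞ indeterminate form.

Combine fractions or rationalize to convert ∞-∞ to 0/0 form:
  lim(x→0) 3/sin(3x) - 3/(3x) = 0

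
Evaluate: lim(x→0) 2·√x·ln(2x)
This is a 0·∞ indeterminate form.

Rewrite 0·∞ as a quotient (0/0 or ∞/∞ form), then apply L'Hôpital's rule:
  lim(x→0) 2·√x·ln(2x) = 0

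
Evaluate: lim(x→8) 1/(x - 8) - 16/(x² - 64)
This is an ∞-∞ indeterminate form.

Combine fractions or rationalize to convert ∞-∞ to 0/0 form:
  lim(x→8) 1/(x - 8) - 16/(x² - 64) = 1/16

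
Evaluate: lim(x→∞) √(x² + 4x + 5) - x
This is an ∞-∞ indeterminate form.

Combine fractions or rationalize to convert ∞-∞ to 0/0 form:
  lim(x→∞) √(x² + 4x + 5) - x = 2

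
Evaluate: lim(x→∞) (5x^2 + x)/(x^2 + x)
This is an ∞/∞ indeterminate form.

Apply L'Hôpital's rule: differentiate numerator and denominator separately.
  f(x) = 5·x^2 + x   ⇒   f'(x) = 10·x + 1
  g(x) = x^2 + x   ⇒   g'(x) = 2·x + 1
  lim(x→∞) f'(x)/g'(x) = lim(x→∞) (10·x + 1)/(2·x + 1)
  = 5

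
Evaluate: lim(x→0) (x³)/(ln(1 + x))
This is a 0/0 indeterminate form.

Apply L'Hôpital's rule: differentiate numerator and denominator separately.
  f(x) = x^3   ⇒   f'(x) = 3·x^2
  g(x) = ln(x + 1)   ⇒   g'(x) = 1/(x + 1)
  lim(x→0) f'(x)/g'(x) = lim(x→0) (3·x^2)/(1/(x + 1))
  = 0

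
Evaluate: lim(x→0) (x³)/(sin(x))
This is a 0/0 indeterminate form.

Apply L'Hôpital's rule: differentiate numerator and denominator separately.
  f(x) = x^3   ⇒   f'(x) = 3·x^2
  g(x) = sin(x)   ⇒   g'(x) = cos(x)
  lim(x→0) f'(x)/g'(x) = lim(x→0) (3·x^2)/(cos(x))
  = 0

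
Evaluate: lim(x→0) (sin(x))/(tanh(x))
This is a 0/0 indeterminate form.

Apply L'Hôpital's rule: differentiate numerator and denominator separately.
  f(x) = sin(x)   ⇒   f'(x) = cos(x)
  g(x) = tanh(x)   ⇒   g'(x) = 1 - tanh(x)^2
  lim(x→0) f'(x)/g'(x) = lim(x→0) (cos(x))/(1 - tanh(x)^2)
  = 1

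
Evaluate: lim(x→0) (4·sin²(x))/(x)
This is a 0/0 indeterminate form.

Apply L'Hôpital's rule: differentiate numerator and denominator separately.
  f(x) = 4·sin(x)^2   ⇒   f'(x) = 8·sin(x)·cos(x)
  g(x) = x   ⇒   g'(x) = 1
  lim(x→0) f'(x)/g'(x) = lim(x→0) (8·sin(x)·cos(x))/(1)
  = 0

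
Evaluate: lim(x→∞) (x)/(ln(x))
This is an ∞/∞ indeterminate form.

Apply L'Hôpital's rule: differentiate numerator and denominator separately.
  f(x) = x   ⇒   f'(x) = 1
  g(x) = ln(x)   ⇒   g'(x) = 1/x
  lim(x→∞) f'(x)/g'(x) = lim(x→∞) (1)/(1/x)
  = ∞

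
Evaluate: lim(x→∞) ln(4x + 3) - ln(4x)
This is an ∞-∞ indeterminate form.

Combine fractions or rationalize to convert ∞-∞ to 0/0 form:
  lim(x→∞) ln(4x + 3) - ln(4x) = 0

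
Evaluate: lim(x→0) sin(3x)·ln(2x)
This is a 0·∞ indeterminate form.

Rewrite 0·∞ as a quotient (0/0 or ∞/∞ form), then apply L'Hôpital's rule:
  lim(x→0) sin(3x)·ln(2x) = 0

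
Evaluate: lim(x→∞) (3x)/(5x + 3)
This is an ∞/∞ indeterminate form.

Apply L'Hôpital's rule: differentiate numerator and denominator separately.
  f(x) = 3·x   ⇒   f'(x) = 3
  g(x) = 5·x + 3   ⇒   g'(x) = 5
  lim(x→∞) f'(x)/g'(x) = lim(x→∞) (3)/(5)
  = 3/5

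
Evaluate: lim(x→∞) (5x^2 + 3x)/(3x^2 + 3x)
This is an ∞/∞ indeterminate form.

Apply L'Hôpital's rule: differentiate numerator and denominator separately.
  f(x) = 5·x^2 + 3·x   ⇒   f'(x) = 10·x + 3
  g(x) = 3·x^2 + 3·x   ⇒   g'(x) = 6·x + 3
  lim(x→∞) f'(x)/g'(x) = lim(x→∞) (10·x + 3)/(6·x + 3)
  = 5/3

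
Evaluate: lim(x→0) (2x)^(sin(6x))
This is an exponential indeterminate form.

For exponential indeterminate forms, take the natural log:
  Let L = lim(x→0) (2x)^(sin(6x))
  Then ln(L) = lim(x→0) [exponent × ln(base)]
  Evaluate using L'Hôpital or standard limits, then exponentiate.
  L = 1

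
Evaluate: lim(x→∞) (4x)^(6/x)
This is an exponential indeterminate form.

For exponential indeterminate forms, take the natural log:
  Let L = lim(x→∞) (4x)^(6/x)
  Then ln(L) = lim(x→∞) [exponent × ln(base)]
  Evaluate using L'Hôpital or standard limits, then exponentiate.
  L = 1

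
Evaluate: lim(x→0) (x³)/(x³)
This is a 0/0 indeterminate form.

Apply L'Hôpital's rule: differentiate numerator and denominator separately.
  f(x) = x^3   ⇒   f'(x) = 3·x^2
  g(x) = x^3   ⇒   g'(x) = 3·x^2
  lim(x→0) f'(x)/g'(x) = lim(x→0) (3·x^2)/(3·x^2)
  = 1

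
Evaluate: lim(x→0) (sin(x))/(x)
This is a 0/0 indeterminate form.

Apply L'Hôpital's rule: differentiate numerator and denominator separately.
  f(x) = sin(x)   ⇒   f'(x) = cos(x)
  g(x) = x   ⇒   g'(x) = 1
  lim(x→0) f'(x)/g'(x) = lim(x→0) (cos(x))/(1)
  = 1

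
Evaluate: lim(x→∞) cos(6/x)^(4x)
This is an exponential indeterminate form.

For exponential indeterminate forms, take the natural log:
  Let L = lim(x→∞) cos(6/x)^(4x)
  Then ln(L) = lim(x→∞) [exponent × ln(base)]
  Evaluate using L'Hôpital or standard limits, then exponentiate.
  L = 1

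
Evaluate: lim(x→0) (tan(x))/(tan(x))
This is a 0/0 indeterminate form.

Apply L'Hôpital's rule: differentiate numerator and denominator separately.
  f(x) = tan(x)   ⇒   f'(x) = tan(x)^2 + 1
  g(x) = tan(x)   ⇒   g'(x) = tan(x)^2 + 1
  lim(x→0) f'(x)/g'(x) = lim(x→0) (tan(x)^2 + 1)/(tan(x)^2 + 1)
  = 1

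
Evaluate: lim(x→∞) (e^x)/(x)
This is an ∞/∞ indeterminate form.

Apply L'Hôpital's rule: differentiate numerator and denominator separately.
  f(x) = e^(x)   ⇒   f'(x) = e^(x)
  g(x) = x   ⇒   g'(x) = 1
  lim(x→∞) f'(x)/g'(x) = lim(x→∞) (e^(x))/(1)
  = ∞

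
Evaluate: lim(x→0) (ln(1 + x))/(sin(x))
This is a 0/0 indeterminate form.

Apply L'Hôpital's rule: differentiate numerator and denominator separately.
  f(x) = ln(x + 1)   ⇒   f'(x) = 1/(x + 1)
  g(x) = sin(x)   ⇒   g'(x) = cos(x)
  lim(x→0) f'(x)/g'(x) = lim(x→0) (1/(x + 1))/(cos(x))
  = 1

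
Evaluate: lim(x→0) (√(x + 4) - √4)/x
This is a standard limit.

Factor or rationalize the expression:
  lim(x→0) (√(x + 4) - √4)/x = 1/4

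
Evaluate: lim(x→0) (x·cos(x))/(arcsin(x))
This is a 0/0 indeterminate form.

Apply L'Hôpital's rule: differentiate numerator and denominator separately.
  f(x) = x·cos(x)   ⇒   f'(x) = -x·sin(x) + cos(x)
  g(x) = asin(x)   ⇒   g'(x) = 1/sqrt(1 - x^2)
  lim(x→0) f'(x)/g'(x) = lim(x→0) (-x·sin(x) + cos(x))/(1/sqrt(1 - x^2))
  = 1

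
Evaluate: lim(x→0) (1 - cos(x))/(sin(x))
This is a 0/0 indeterminate form.

Apply L'Hôpital's rule: differentiate numerator and denominator separately.
  f(x) = 1 - cos(x)   ⇒   f'(x) = sin(x)
  g(x) = sin(x)   ⇒   g'(x) = cos(x)
  lim(x→0) f'(x)/g'(x) = lim(x→0) (sin(x))/(cos(x))
  = 0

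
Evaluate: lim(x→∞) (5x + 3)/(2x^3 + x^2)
This is an ∞/∞ indeterminate form.

Apply L'Hôpital's rule: differentiate numerator and denominator separately.
  f(x) = 5·x + 3   ⇒   f'(x) = 5
  g(x) = 2·x^3 + x^2   ⇒   g'(x) = 6·x^2 + 2·x
  lim(x→∞) f'(x)/g'(x) = lim(x→∞) (5)/(6·x^2 + 2·x)
  = 0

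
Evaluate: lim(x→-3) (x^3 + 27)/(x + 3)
This is a standard limit.

Factor or rationalize the expression:
  lim(x→-3) (x^3 + 27)/(x + 3) = 27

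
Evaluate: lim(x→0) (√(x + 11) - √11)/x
This is a standard limit.

Factor or rationalize the expression:
  lim(x→0) (√(x + 11) - √11)/x = sqrt(11)/22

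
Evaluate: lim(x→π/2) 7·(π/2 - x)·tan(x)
This is a 0·∞ indeterminate form.

Rewrite 0·∞ as a quotient (0/0 or ∞/∞ form), then apply L'Hôpital's rule:
  lim(x→π/2) 7·(π/2 - x)·tan(x) = 7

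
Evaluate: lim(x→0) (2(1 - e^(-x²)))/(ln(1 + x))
This is a 0/0 indeterminate form.

Apply L'Hôpital's rule: differentiate numerator and denominator separately.
  f(x) = 2 - 2·e^(-x^2)   ⇒   f'(x) = 4·x·e^(-x^2)
  g(x) = ln(x + 1)   ⇒   g'(x) = 1/(x + 1)
  lim(x→0) f'(x)/g'(x) = lim(x→0) (4·x·e^(-x^2))/(1/(x + 1))
  = 0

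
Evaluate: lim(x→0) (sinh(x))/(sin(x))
This is a 0/0 indeterminate form.

Apply L'Hôpital's rule: differentiate numerator and denominator separately.
  f(x) = sinh(x)   ⇒   f'(x) = cosh(x)
  g(x) = sin(x)   ⇒   g'(x) = cos(x)
  lim(x→0) f'(x)/g'(x) = lim(x→0) (cosh(x))/(cos(x))
  = 1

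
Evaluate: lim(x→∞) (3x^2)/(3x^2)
This is an ∞/∞ indeterminate form.

Apply L'Hôpital's rule: differentiate numerator and denominator separately.
  f(x) = 3·x^2   ⇒   f'(x) = 6·x
  g(x) = 3·x^2   ⇒   g'(x) = 6·x
  lim(x→∞) f'(x)/g'(x) = lim(x→∞) (6·x)/(6·x)
  = 1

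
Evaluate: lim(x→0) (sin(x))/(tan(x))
This is a 0/0 indeterminate form.

Apply L'Hôpital's rule: differentiate numerator and denominator separately.
  f(x) = sin(x)   ⇒   f'(x) = cos(x)
  g(x) = tan(x)   ⇒   g'(x) = tan(x)^2 + 1
  lim(x→0) f'(x)/g'(x) = lim(x→0) (cos(x))/(tan(x)^2 + 1)
  = 1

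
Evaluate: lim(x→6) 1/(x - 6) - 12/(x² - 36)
This is an ∞-∞ indeterminate form.

Combine fractions or rationalize to convert ∞-∞ to 0/0 form:
  lim(x→6) 1/(x - 6) - 12/(x² - 36) = 1/12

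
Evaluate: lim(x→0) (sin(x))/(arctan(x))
This is a 0/0 indeterminate form.

Apply L'Hôpital's rule: differentiate numerator and denominator separately.
  f(x) = sin(x)   ⇒   f'(x) = cos(x)
  g(x) = atan(x)   ⇒   g'(x) = 1/(x^2 + 1)
  lim(x→0) f'(x)/g'(x) = lim(x→0) (cos(x))/(1/(x^2 + 1))
  = 1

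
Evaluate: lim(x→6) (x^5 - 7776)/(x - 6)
This is a standard limit.

Factor or rationalize the expression:
  lim(x→6) (x^5 - 7776)/(x - 6) = 6480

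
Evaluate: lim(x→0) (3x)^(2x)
This is an exponential indeterminate form.

For exponential indeterminate forms, take the natural log:
  Let L = lim(x→0) (3x)^(2x)
  Then ln(L) = lim(x→0) [exponent × ln(base)]
  Evaluate using L'Hôpital or standard limits, then exponentiate.
  L = 1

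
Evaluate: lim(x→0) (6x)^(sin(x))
This is an exponential indeterminate form.

For exponential indeterminate forms, take the natural log:
  Let L = lim(x→0) (6x)^(sin(x))
  Then ln(L) = lim(x→0) [exponent × ln(base)]
  Evaluate using L'Hôpital or standard limits, then exponentiate.
  L = 1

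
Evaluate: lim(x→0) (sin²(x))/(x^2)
This is a 0/0 indeterminate form.

Apply L'Hôpital's rule: differentiate numerator and denominator separately.
  f(x) = sin(x)^2   ⇒   f'(x) = 2·sin(x)·cos(x)
  g(x) = x^2   ⇒   g'(x) = 2·x
  lim(x→0) f'(x)/g'(x) = lim(x→0) (2·sin(x)·cos(x))/(2·x)
  = 1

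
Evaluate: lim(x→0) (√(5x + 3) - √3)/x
This is a standard limit.

Factor or rationalize the expression:
  lim(x→0) (√(5x + 3) - √3)/x = 5·sqrt(3)/6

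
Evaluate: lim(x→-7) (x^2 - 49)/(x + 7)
This is a standard limit.

Factor or rationalize the expression:
  lim(x→-7) (x^2 - 49)/(x + 7) = -14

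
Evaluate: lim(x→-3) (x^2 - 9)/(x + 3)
This is a standard limit.

Factor or rationalize the expression:
  lim(x→-3) (x^2 - 9)/(x + 3) = -6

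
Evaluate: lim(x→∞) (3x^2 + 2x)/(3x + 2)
This is an ∞/∞ indeterminate form.

Apply L'Hôpital's rule: differentiate numerator and denominator separately.
  f(x) = 3·x^2 + 2·x   ⇒   f'(x) = 6·x + 2
  g(x) = 3·x + 2   ⇒   g'(x) = 3
  lim(x→∞) f'(x)/g'(x) = lim(x→∞) (6·x + 2)/(3)
  = ∞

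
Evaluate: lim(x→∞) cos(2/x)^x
This is an exponential indeterminate form.

For exponential indeterminate forms, take the natural log:
  Let L = lim(x→∞) cos(2/x)^x
  Then ln(L) = lim(x→∞) [exponent × ln(base)]
  Evaluate using L'Hôpital or standard limits, then exponentiate.
  L = 1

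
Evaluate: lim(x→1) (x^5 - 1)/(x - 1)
This is a standard limit.

Factor or rationalize the expression:
  lim(x→1) (x^5 - 1)/(x - 1) = 5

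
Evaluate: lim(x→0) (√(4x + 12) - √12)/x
This is a standard limit.

Factor or rationalize the expression:
  lim(x→0) (√(4x + 12) - √12)/x = sqrt(3)/3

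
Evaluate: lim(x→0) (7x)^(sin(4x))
This is an exponential indeterminate form.

For exponential indeterminate forms, take the natural log:
  Let L = lim(x→0) (7x)^(sin(4x))
  Then ln(L) = lim(x→0) [exponent × ln(base)]
  Evaluate using L'Hôpital or standard limits, then exponentiate.
  L = 1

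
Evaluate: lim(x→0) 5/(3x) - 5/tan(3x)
This is an ∞-∞ indeterminate form.

Combine fractions or rationalize to convert ∞-∞ to 0/0 form:
  lim(x→0) 5/(3x) - 5/tan(3x) = 0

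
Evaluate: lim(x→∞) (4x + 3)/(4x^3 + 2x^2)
This is an ∞/∞ indeterminate form.

Apply L'Hôpital's rule: differentiate numerator and denominator separately.
  f(x) = 4·x + 3   ⇒   f'(x) = 4
  g(x) = 4·x^3 + 2·x^2   ⇒   g'(x) = 12·x^2 + 4·x
  lim(x→∞) f'(x)/g'(x) = lim(x→∞) (4)/(12·x^2 + 4·x)
  = 0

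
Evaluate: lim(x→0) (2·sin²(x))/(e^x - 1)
This is a 0/0 indeterminate form.

Apply L'Hôpital's rule: differentiate numerator and denominator separately.
  f(x) = 2·sin(x)^2   ⇒   f'(x) = 4·sin(x)·cos(x)
  g(x) = e^(x) - 1   ⇒   g'(x) = e^(x)
  lim(x→0) f'(x)/g'(x) = lim(x→0) (4·sin(x)·cos(x))/(e^(x))
  = 0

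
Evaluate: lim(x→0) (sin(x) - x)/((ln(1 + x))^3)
This is a 0/0 indeterminate form.

Apply L'Hôpital's rule: differentiate numerator and denominator separately.
  f(x) = -x + sin(x)   ⇒   f'(x) = cos(x) - 1
  g(x) = ln(x + 1)^3   ⇒   g'(x) = 3·ln(x + 1)^2/(x + 1)
  lim(x→0) f'(x)/g'(x) = lim(x→0) (cos(x) - 1)/(3·ln(x + 1)^2/(x + 1))
  = -1/6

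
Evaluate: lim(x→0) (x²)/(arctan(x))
This is a 0/0 indeterminate form.

Apply L'Hôpital's rule: differentiate numerator and denominator separately.
  f(x) = x^2   ⇒   f'(x) = 2·x
  g(x) = atan(x)   ⇒   g'(x) = 1/(x^2 + 1)
  lim(x→0) f'(x)/g'(x) = lim(x→0) (2·x)/(1/(x^2 + 1))
  = 0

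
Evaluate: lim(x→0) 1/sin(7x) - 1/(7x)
This is an ∞-∞ indeterminate form.

Combine fractions or rationalize to convert ∞-∞ to 0/0 form:
  lim(x→0) 1/sin(7x) - 1/(7x) = 0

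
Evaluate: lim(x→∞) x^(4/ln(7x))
This is an exponential indeterminate form.

For exponential indeterminate forms, take the natural log:
  Let L = lim(x→∞) x^(4/ln(7x))
  Then ln(L) = lim(x→∞) [exponent × ln(base)]
  Evaluate using L'Hôpital or standard limits, then exponentiate.
  L = e^(4)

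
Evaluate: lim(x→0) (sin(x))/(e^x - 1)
This is a 0/0 indeterminate form.

Apply L'Hôpital's rule: differentiate numerator and denominator separately.
  f(x) = sin(x)   ⇒   f'(x) = cos(x)
  g(x) = e^(x) - 1   ⇒   g'(x) = e^(x)
  lim(x→0) f'(x)/g'(x) = lim(x→0) (cos(x))/(e^(x))
  = 1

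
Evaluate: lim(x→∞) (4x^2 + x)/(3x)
This is an ∞/∞ indeterminate form.

Apply L'Hôpital's rule: differentiate numerator and denominator separately.
  f(x) = 4·x^2 + x   ⇒   f'(x) = 8·x + 1
  g(x) = 3·x   ⇒   g'(x) = 3
  lim(x→∞) f'(x)/g'(x) = lim(x→∞) (8·x + 1)/(3)
  = ∞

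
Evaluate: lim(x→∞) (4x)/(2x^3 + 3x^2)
This is an ∞/∞ indeterminate form.

Apply L'Hôpital's rule: differentiate numerator and denominator separately.
  f(x) = 4·x   ⇒   f'(x) = 4
  g(x) = 2·x^3 + 3·x^2   ⇒   g'(x) = 6·x^2 + 6·x
  lim(x→∞) f'(x)/g'(x) = lim(x→∞) (4)/(6·x^2 + 6·x)
  = 0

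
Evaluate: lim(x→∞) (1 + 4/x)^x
This is an exponential indeterminate form.

For exponential indeterminate forms, take the natural log:
  Let L = lim(x→∞) (1 + 4/x)^x
  Then ln(L) = lim(x→∞) [exponent × ln(base)]
  Evaluate using L'Hôpital or standard limits, then exponentiate.
  L = e^(4)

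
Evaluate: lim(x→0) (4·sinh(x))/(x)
This is a 0/0 indeterminate form.

Apply L'Hôpital's rule: differentiate numerator and denominator separately.
  f(x) = 4·sinh(x)   ⇒   f'(x) = 4·cosh(x)
  g(x) = x   ⇒   g'(x) = 1
  lim(x→0) f'(x)/g'(x) = lim(x→0) (4·cosh(x))/(1)
  = 4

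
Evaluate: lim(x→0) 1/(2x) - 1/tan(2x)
This is an ∞-∞ indeterminate form.

Combine fractions or rationalize to convert ∞-∞ to 0/0 form:
  lim(x→0) 1/(2x) - 1/tan(2x) = 0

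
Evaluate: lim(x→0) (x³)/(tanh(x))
This is a 0/0 indeterminate form.

Apply L'Hôpital's rule: differentiate numerator and denominator separately.
  f(x) = x^3   ⇒   f'(x) = 3·x^2
  g(x) = tanh(x)   ⇒   g'(x) = 1 - tanh(x)^2
  lim(x→0) f'(x)/g'(x) = lim(x→0) (3·x^2)/(1 - tanh(x)^2)
  = 0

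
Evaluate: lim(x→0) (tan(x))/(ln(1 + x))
This is a 0/0 indeterminate form.

Apply L'Hôpital's rule: differentiate numerator and denominator separately.
  f(x) = tan(x)   ⇒   f'(x) = tan(x)^2 + 1
  g(x) = ln(x + 1)   ⇒   g'(x) = 1/(x + 1)
  lim(x→0) f'(x)/g'(x) = lim(x→0) (tan(x)^2 + 1)/(1/(x + 1))
  = 1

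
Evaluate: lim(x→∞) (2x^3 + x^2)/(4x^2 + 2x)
This is an ∞/∞ indeterminate form.

Apply L'Hôpital's rule: differentiate numerator and denominator separately.
  f(x) = 2·x^3 + x^2   ⇒   f'(x) = 6·x^2 + 2·x
  g(x) = 4·x^2 + 2·x   ⇒   g'(x) = 8·x + 2
  lim(x→∞) f'(x)/g'(x) = lim(x→∞) (6·x^2 + 2·x)/(8·x + 2)
  = ∞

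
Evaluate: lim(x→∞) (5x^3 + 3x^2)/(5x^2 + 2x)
This is an ∞/∞ indeterminate form.

Apply L'Hôpital's rule: differentiate numerator and denominator separately.
  f(x) = 5·x^3 + 3·x^2   ⇒   f'(x) = 15·x^2 + 6·x
  g(x) = 5·x^2 + 2·x   ⇒   g'(x) = 10·x + 2
  lim(x→∞) f'(x)/g'(x) = lim(x→∞) (15·x^2 + 6·x)/(10·x + 2)
  = ∞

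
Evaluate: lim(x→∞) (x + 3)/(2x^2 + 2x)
This is an ∞/∞ indeterminate form.

Apply L'Hôpital's rule: differentiate numerator and denominator separately.
  f(x) = x + 3   ⇒   f'(x) = 1
  g(x) = 2·x^2 + 2·x   ⇒   g'(x) = 4·x + 2
  lim(x→∞) f'(x)/g'(x) = lim(x→∞) (1)/(4·x + 2)
  = 0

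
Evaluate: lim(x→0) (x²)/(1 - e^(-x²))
This is a 0/0 indeterminate form.

Apply L'Hôpital's rule: differentiate numerator and denominator separately.
  f(x) = x^2   ⇒   f'(x) = 2·x
  g(x) = 1 - e^(-x^2)   ⇒   g'(x) = 2·x·e^(-x^2)
  lim(x→0) f'(x)/g'(x) = lim(x→0) (2·x)/(2·x·e^(-x^2))
  = 1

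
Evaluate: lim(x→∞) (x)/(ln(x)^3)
This is an ∞/∞ indeterminate form.

Apply L'Hôpital's rule: differentiate numerator and denominator separately.
  f(x) = x   ⇒   f'(x) = 1
  g(x) = ln(x)^3   ⇒   g'(x) = 3·ln(x)^2/x
  lim(x→∞) f'(x)/g'(x) = lim(x→∞) (1)/(3·ln(x)^2/x)
  = ∞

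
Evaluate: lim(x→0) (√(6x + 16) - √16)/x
This is a standard limit.

Factor or rationalize the expression:
  lim(x→0) (√(6x + 16) - √16)/x = 3/4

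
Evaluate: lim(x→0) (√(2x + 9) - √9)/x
This is a standard limit.

Factor or rationalize the expression:
  lim(x→0) (√(2x + 9) - √9)/x = 1/3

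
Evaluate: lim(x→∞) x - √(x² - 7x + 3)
This is an ∞-∞ indeterminate form.

Combine fractions or rationalize to convert ∞-∞ to 0/0 form:
  lim(x→∞) x - √(x² - 7x + 3) = 7/2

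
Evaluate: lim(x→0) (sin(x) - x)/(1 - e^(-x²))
This is a 0/0 indeterminate form.

Apply L'Hôpital's rule: differentiate numerator and denominator separately.
  f(x) = -x + sin(x)   ⇒   f'(x) = cos(x) - 1
  g(x) = 1 - e^(-x^2)   ⇒   g'(x) = 2·x·e^(-x^2)
  lim(x→0) f'(x)/g'(x) = lim(x→0) (cos(x) - 1)/(2·x·e^(-x^2))
  = 0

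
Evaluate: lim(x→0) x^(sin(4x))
This is an exponential indeterminate form.

For exponential indeterminate forms, take the natural log:
  Let L = lim(x→0) x^(sin(4x))
  Then ln(L) = lim(x→0) [exponent × ln(base)]
  Evaluate using L'Hôpital or standard limits, then exponentiate.
  L = 1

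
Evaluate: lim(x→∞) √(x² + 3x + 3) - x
This is an ∞-∞ indeterminate form.

Combine fractions or rationalize to convert ∞-∞ to 0/0 form:
  lim(x→∞) √(x² + 3x + 3) - x = 3/2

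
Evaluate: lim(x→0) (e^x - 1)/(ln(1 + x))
This is a 0/0 indeterminate form.

Apply L'Hôpital's rule: differentiate numerator and denominator separately.
  f(x) = e^(x) - 1   ⇒   f'(x) = e^(x)
  g(x) = ln(x + 1)   ⇒   g'(x) = 1/(x + 1)
  lim(x→0) f'(x)/g'(x) = lim(x→0) (e^(x))/(1/(x + 1))
  = 1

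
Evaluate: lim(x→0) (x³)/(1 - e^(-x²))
This is a 0/0 indeterminate form.

Apply L'Hôpital's rule: differentiate numerator and denominator separately.
  f(x) = x^3   ⇒   f'(x) = 3·x^2
  g(x) = 1 - e^(-x^2)   ⇒   g'(x) = 2·x·e^(-x^2)
  lim(x→0) f'(x)/g'(x) = lim(x→0) (3·x^2)/(2·x·e^(-x^2))
  = 0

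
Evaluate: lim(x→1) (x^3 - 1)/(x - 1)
This is a standard limit.

Factor or rationalize the expression:
  lim(x→1) (x^3 - 1)/(x - 1) = 3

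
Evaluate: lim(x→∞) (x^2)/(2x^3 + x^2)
This is an ∞/∞ indeterminate form.

Apply L'Hôpital's rule: differentiate numerator and denominator separately.
  f(x) = x^2   ⇒   f'(x) = 2·x
  g(x) = 2·x^3 + x^2   ⇒   g'(x) = 6·x^2 + 2·x
  lim(x→∞) f'(x)/g'(x) = lim(x→∞) (2·x)/(6·x^2 + 2·x)
  = 0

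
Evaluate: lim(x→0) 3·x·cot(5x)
This is a 0·∞ indeterminate form.

Rewrite 0·∞ as a quotient (0/0 or ∞/∞ form), then apply L'Hôpital's rule:
  lim(x→0) 3·x·cot(5x) = 3/5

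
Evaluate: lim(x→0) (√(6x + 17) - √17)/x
This is a standard limit.

Factor or rationalize the expression:
  lim(x→0) (√(6x + 17) - √17)/x = 3·sqrt(17)/17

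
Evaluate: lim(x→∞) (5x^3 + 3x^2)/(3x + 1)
This is an ∞/∞ indeterminate form.

Apply L'Hôpital's rule: differentiate numerator and denominator separately.
  f(x) = 5·x^3 + 3·x^2   ⇒   f'(x) = 15·x^2 + 6·x
  g(x) = 3·x + 1   ⇒   g'(x) = 3
  lim(x→∞) f'(x)/g'(x) = lim(x→∞) (15·x^2 + 6·x)/(3)
  = ∞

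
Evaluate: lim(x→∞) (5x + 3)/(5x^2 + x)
This is an ∞/∞ indeterminate form.

Apply L'Hôpital's rule: differentiate numerator and denominator separately.
  f(x) = 5·x + 3   ⇒   f'(x) = 5
  g(x) = 5·x^2 + x   ⇒   g'(x) = 10·x + 1
  lim(x→∞) f'(x)/g'(x) = lim(x→∞) (5)/(10·x + 1)
  = 0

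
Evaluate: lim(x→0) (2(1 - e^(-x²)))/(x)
This is a 0/0 indeterminate form.

Apply L'Hôpital's rule: differentiate numerator and denominator separately.
  f(x) = 2 - 2·e^(-x^2)   ⇒   f'(x) = 4·x·e^(-x^2)
  g(x) = x   ⇒   g'(x) = 1
  lim(x→0) f'(x)/g'(x) = lim(x→0) (4·x·e^(-x^2))/(1)
  = 0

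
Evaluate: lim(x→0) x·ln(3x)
This is a 0·∞ indeterminate form.

Rewrite 0·∞ as a quotient (0/0 or ∞/∞ form), then apply L'Hôpital's rule:
  lim(x→0) x·ln(3x) = 0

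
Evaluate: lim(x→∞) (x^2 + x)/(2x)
This is an ∞/∞ indeterminate form.

Apply L'Hôpital's rule: differentiate numerator and denominator separately.
  f(x) = x^2 + x   ⇒   f'(x) = 2·x + 1
  g(x) = 2·x   ⇒   g'(x) = 2
  lim(x→∞) f'(x)/g'(x) = lim(x→∞) (2·x + 1)/(2)
  = ∞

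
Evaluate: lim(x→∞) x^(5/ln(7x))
This is an exponential indeterminate form.

For exponential indeterminate forms, take the natural log:
  Let L = lim(x→∞) x^(5/ln(7x))
  Then ln(L) = lim(x→∞) [exponent × ln(base)]
  Evaluate using L'Hôpital or standard limits, then exponentiate.
  L = e^(5)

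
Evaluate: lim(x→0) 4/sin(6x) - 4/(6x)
This is an ∞-∞ indeterminate form.

Combine fractions or rationalize to convert ∞-∞ to 0/0 form:
  lim(x→0) 4/sin(6x) - 4/(6x) = 0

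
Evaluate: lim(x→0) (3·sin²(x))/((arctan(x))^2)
This is a 0/0 indeterminate form.

Apply L'Hôpital's rule: differentiate numerator and denominator separately.
  f(x) = 3·sin(x)^2   ⇒   f'(x) = 6·sin(x)·cos(x)
  g(x) = atan(x)^2   ⇒   g'(x) = 2·atan(x)/(x^2 + 1)
  lim(x→0) f'(x)/g'(x) = lim(x→0) (6·sin(x)·cos(x))/(2·atan(x)/(x^2 + 1))
  = 3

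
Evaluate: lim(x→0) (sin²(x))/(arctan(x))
This is a 0/0 indeterminate form.

Apply L'Hôpital's rule: differentiate numerator and denominator separately.
  f(x) = sin(x)^2   ⇒   f'(x) = 2·sin(x)·cos(x)
  g(x) = atan(x)   ⇒   g'(x) = 1/(x^2 + 1)
  lim(x→0) f'(x)/g'(x) = lim(x→0) (2·sin(x)·cos(x))/(1/(x^2 + 1))
  = 0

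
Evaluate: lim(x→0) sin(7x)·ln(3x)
This is a 0·∞ indeterminate form.

Rewrite 0·∞ as a quotient (0/0 or ∞/∞ form), then apply L'Hôpital's rule:
  lim(x→0) sin(7x)·ln(3x) = 0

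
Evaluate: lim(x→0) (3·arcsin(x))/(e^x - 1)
This is a 0/0 indeterminate form.

Apply L'Hôpital's rule: differentiate numerator and denominator separately.
  f(x) = 3·asin(x)   ⇒   f'(x) = 3/sqrt(1 - x^2)
  g(x) = e^(x) - 1   ⇒   g'(x) = e^(x)
  lim(x→0) f'(x)/g'(x) = lim(x→0) (3/sqrt(1 - x^2))/(e^(x))
  = 3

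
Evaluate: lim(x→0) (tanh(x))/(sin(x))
This is a 0/0 indeterminate form.

Apply L'Hôpital's rule: differentiate numerator and denominator separately.
  f(x) = tanh(x)   ⇒   f'(x) = 1 - tanh(x)^2
  g(x) = sin(x)   ⇒   g'(x) = cos(x)
  lim(x→0) f'(x)/g'(x) = lim(x→0) (1 - tanh(x)^2)/(cos(x))
  = 1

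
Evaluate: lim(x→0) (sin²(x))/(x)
This is a 0/0 indeterminate form.

Apply L'Hôpital's rule: differentiate numerator and denominator separately.
  f(x) = sin(x)^2   ⇒   f'(x) = 2·sin(x)·cos(x)
  g(x) = x   ⇒   g'(x) = 1
  lim(x→0) f'(x)/g'(x) = lim(x→0) (2·sin(x)·cos(x))/(1)
  = 0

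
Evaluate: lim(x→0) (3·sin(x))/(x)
This is a 0/0 indeterminate form.

Apply L'Hôpital's rule: differentiate numerator and denominator separately.
  f(x) = 3·sin(x)   ⇒   f'(x) = 3·cos(x)
  g(x) = x   ⇒   g'(x) = 1
  lim(x→0) f'(x)/g'(x) = lim(x→0) (3·cos(x))/(1)
  = 3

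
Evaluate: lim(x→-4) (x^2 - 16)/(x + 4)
This is a standard limit.

Factor or rationalize the expression:
  lim(x→-4) (x^2 - 16)/(x + 4) = -8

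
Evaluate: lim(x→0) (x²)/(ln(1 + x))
This is a 0/0 indeterminate form.

Apply L'Hôpital's rule: differentiate numerator and denominator separately.
  f(x) = x^2   ⇒   f'(x) = 2·x
  g(x) = ln(x + 1)   ⇒   g'(x) = 1/(x + 1)
  lim(x→0) f'(x)/g'(x) = lim(x→0) (2·x)/(1/(x + 1))
  = 0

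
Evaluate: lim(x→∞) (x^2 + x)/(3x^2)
This is an ∞/∞ indeterminate form.

Apply L'Hôpital's rule: differentiate numerator and denominator separately.
  f(x) = x^2 + x   ⇒   f'(x) = 2·x + 1
  g(x) = 3·x^2   ⇒   g'(x) = 6·x
  lim(x→∞) f'(x)/g'(x) = lim(x→∞) (2·x + 1)/(6·x)
  = 1/3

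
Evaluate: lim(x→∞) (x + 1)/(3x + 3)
This is an ∞/∞ indeterminate form.

Apply L'Hôpital's rule: differentiate numerator and denominator separately.
  f(x) = x + 1   ⇒   f'(x) = 1
  g(x) = 3·x + 3   ⇒   g'(x) = 3
  lim(x→∞) f'(x)/g'(x) = lim(x→∞) (1)/(3)
  = 1/3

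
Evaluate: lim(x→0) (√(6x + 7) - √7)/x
This is a standard limit.

Factor or rationalize the expression:
  lim(x→0) (√(6x + 7) - √7)/x = 3·sqrt(7)/7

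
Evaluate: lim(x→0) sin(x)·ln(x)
This is a 0·∞ indeterminate form.

Rewrite 0·∞ as a quotient (0/0 or ∞/∞ form), then apply L'Hôpital's rule:
  lim(x→0) sin(x)·ln(x) = 0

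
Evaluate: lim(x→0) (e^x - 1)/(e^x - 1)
This is a 0/0 indeterminate form.

Apply L'Hôpital's rule: differentiate numerator and denominator separately.
  f(x) = e^(x) - 1   ⇒   f'(x) = e^(x)
  g(x) = e^(x) - 1   ⇒   g'(x) = e^(x)
  lim(x→0) f'(x)/g'(x) = lim(x→0) (e^(x))/(e^(x))
  = 1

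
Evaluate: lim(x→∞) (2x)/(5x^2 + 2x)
This is an ∞/∞ indeterminate form.

Apply L'Hôpital's rule: differentiate numerator and denominator separately.
  f(x) = 2·x   ⇒   f'(x) = 2
  g(x) = 5·x^2 + 2·x   ⇒   g'(x) = 10·x + 2
  lim(x→∞) f'(x)/g'(x) = lim(x→∞) (2)/(10·x + 2)
  = 0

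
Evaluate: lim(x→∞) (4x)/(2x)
This is an ∞/∞ indeterminate form.

Apply L'Hôpital's rule: differentiate numerator and denominator separately.
  f(x) = 4·x   ⇒   f'(x) = 4
  g(x) = 2·x   ⇒   g'(x) = 2
  lim(x→∞) f'(x)/g'(x) = lim(x→∞) (4)/(2)
  = 2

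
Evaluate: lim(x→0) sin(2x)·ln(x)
This is a 0·∞ indeterminate form.

Rewrite 0·∞ as a quotient (0/0 or ∞/∞ form), then apply L'Hôpital's rule:
  lim(x→0) sin(2x)·ln(x) = 0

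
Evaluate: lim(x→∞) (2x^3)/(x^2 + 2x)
This is an ∞/∞ indeterminate form.

Apply L'Hôpital's rule: differentiate numerator and denominator separately.
  f(x) = 2·x^3   ⇒   f'(x) = 6·x^2
  g(x) = x^2 + 2·x   ⇒   g'(x) = 2·x + 2
  lim(x→∞) f'(x)/g'(x) = lim(x→∞) (6·x^2)/(2·x + 2)
  = ∞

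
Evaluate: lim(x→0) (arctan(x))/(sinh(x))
This is a 0/0 indeterminate form.

Apply L'Hôpital's rule: differentiate numerator and denominator separately.
  f(x) = atan(x)   ⇒   f'(x) = 1/(x^2 + 1)
  g(x) = sinh(x)   ⇒   g'(x) = cosh(x)
  lim(x→0) f'(x)/g'(x) = lim(x→0) (1/(x^2 + 1))/(cosh(x))
  = 1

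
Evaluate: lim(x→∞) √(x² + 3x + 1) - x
This is an ∞-∞ indeterminate form.

Combine fractions or rationalize to convert ∞-∞ to 0/0 form:
  lim(x→∞) √(x² + 3x + 1) - x = 3/2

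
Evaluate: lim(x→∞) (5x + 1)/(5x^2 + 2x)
This is an ∞/∞ indeterminate form.

Apply L'Hôpital's rule: differentiate numerator and denominator separately.
  f(x) = 5·x + 1   ⇒   f'(x) = 5
  g(x) = 5·x^2 + 2·x   ⇒   g'(x) = 10·x + 2
  lim(x→∞) f'(x)/g'(x) = lim(x→∞) (5)/(10·x + 2)
  = 0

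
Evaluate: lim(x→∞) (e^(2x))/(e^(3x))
This is an ∞/∞ indeterminate form.

Apply L'Hôpital's rule: differentiate numerator and denominator separately.
  f(x) = e^(2·x)   ⇒   f'(x) = 2·e^(2·x)
  g(x) = e^(3·x)   ⇒   g'(x) = 3·e^(3·x)
  lim(x→∞) f'(x)/g'(x) = lim(x→∞) (2·e^(2·x))/(3·e^(3·x))
  = 0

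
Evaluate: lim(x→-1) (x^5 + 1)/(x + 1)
This is a standard limit.

Factor or rationalize the expression:
  lim(x→-1) (x^5 + 1)/(x + 1) = 5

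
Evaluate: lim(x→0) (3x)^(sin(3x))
This is an exponential indeterminate form.

For exponential indeterminate forms, take the natural log:
  Let L = lim(x→0) (3x)^(sin(3x))
  Then ln(L) = lim(x→0) [exponent × ln(base)]
  Evaluate using L'Hôpital or standard limits, then exponentiate.
  L = 1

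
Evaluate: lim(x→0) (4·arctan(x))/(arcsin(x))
This is a 0/0 indeterminate form.

Apply L'Hôpital's rule: differentiate numerator and denominator separately.
  f(x) = 4·atan(x)   ⇒   f'(x) = 4/(x^2 + 1)
  g(x) = asin(x)   ⇒   g'(x) = 1/sqrt(1 - x^2)
  lim(x→0) f'(x)/g'(x) = lim(x→0) (4/(x^2 + 1))/(1/sqrt(1 - x^2))
  = 4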